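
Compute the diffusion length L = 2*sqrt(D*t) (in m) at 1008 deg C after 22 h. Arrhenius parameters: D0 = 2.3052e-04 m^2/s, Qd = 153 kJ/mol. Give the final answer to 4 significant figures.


Step 1: D = D0 * exp(-Qd/(R*T))
T = 1281.15 K
D = 2.3052e-04 * exp(-153e3 / (8.314 * 1281.15)) = 1.33173e-10 m^2/s
Step 2: L = 2*sqrt(D*t)
t = 22 h = 79200 s
L = 2*sqrt(1.33173e-10 * 79200) = 6.495e-03 m


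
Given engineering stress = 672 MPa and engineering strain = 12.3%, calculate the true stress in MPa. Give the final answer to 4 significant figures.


sigma_true = sigma_eng * (1 + epsilon_eng)
sigma_true = 672 * (1 + 0.123)
sigma_true = 754.7 MPa


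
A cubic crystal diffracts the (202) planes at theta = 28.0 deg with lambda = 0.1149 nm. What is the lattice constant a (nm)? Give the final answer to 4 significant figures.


d = lambda / (2*sin(theta))
d = 0.1149 / (2*sin(28.0 deg))
d = 0.122372 nm
a = d * sqrt(h^2+k^2+l^2) = 0.122372 * sqrt(8)
a = 0.3461 nm


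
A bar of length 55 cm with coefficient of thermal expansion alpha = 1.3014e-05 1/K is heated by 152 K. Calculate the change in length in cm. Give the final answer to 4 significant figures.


dL = L0 * alpha * dT
dL = 55 * 1.3014e-05 * 152
dL = 0.1088 cm


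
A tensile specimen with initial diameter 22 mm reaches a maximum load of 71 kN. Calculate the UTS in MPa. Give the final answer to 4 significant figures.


A0 = pi*(d/2)^2 = pi*(22/2)^2 = 380.133 mm^2
UTS = F_max / A0 = 71*1000 / 380.133
UTS = 186.8 MPa


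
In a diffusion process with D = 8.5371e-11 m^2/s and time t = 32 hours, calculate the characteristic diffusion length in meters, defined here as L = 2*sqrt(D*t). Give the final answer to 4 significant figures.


t = 32 hr = 115200 s
Diffusion length = 2*sqrt(D*t)
= 2*sqrt(8.5371e-11 * 115200)
= 6.272e-03 m


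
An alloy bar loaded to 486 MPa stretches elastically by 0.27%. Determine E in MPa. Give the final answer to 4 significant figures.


E = sigma / epsilon
epsilon = 0.27% = 2.7e-03
E = 486 / 2.7e-03
E = 180000 MPa


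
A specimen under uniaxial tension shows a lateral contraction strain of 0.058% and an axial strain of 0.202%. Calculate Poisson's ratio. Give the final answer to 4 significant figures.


nu = -epsilon_lat / epsilon_axial
Lateral strain is contraction (negative), so using magnitudes:
nu = 0.058 / 0.202
nu = 0.2871


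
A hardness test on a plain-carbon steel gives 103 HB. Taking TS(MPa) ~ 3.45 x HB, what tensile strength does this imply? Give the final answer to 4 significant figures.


TS (MPa) = 3.45 * HB
TS = 3.45 * 103
TS = 355.4 MPa


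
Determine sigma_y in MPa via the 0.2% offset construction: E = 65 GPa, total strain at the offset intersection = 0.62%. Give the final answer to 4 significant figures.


Offset strain = 0.002
Elastic strain at yield = total_strain - offset = 6.2e-03 - 0.002 = 4.2e-03
sigma_y = E * elastic_strain = 65000 * 4.2e-03
sigma_y = 273 MPa


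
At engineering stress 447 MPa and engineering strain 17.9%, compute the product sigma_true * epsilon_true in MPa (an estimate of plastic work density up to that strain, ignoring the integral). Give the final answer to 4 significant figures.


sigma_true = sigma_eng * (1 + epsilon_eng)
sigma_true = 447 * (1 + 0.179) = 527.013 MPa
epsilon_true = ln(1 + epsilon_eng)
epsilon_true = ln(1 + 0.179) = 0.164667
sigma_true * epsilon_true = 527.013 * 0.164667 = 86.78 MPa


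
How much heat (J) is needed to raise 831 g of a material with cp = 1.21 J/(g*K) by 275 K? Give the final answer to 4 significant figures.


Q = m * cp * dT
Q = 831 * 1.21 * 275
Q = 276500 J


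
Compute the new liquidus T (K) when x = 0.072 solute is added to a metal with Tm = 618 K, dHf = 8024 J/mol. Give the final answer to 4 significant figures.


dT = R*Tm^2*x / dHf
dT = 8.314 * 618^2 * 0.072 / 8024
dT = 28.4924 K
T_new = 618 - 28.4924 = 589.5 K


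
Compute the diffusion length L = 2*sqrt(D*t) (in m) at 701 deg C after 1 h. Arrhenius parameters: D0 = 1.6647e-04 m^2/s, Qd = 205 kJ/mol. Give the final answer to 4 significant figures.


Step 1: D = D0 * exp(-Qd/(R*T))
T = 974.15 K
D = 1.6647e-04 * exp(-205e3 / (8.314 * 974.15)) = 1.69312e-15 m^2/s
Step 2: L = 2*sqrt(D*t)
t = 1 h = 3600 s
L = 2*sqrt(1.69312e-15 * 3600) = 4.938e-06 m


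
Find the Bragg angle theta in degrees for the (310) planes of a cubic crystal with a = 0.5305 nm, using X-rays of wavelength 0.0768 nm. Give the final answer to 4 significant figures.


d = a / sqrt(h^2+k^2+l^2)
d = 0.5305 / sqrt(10) = 0.167759 nm
lambda = 2*d*sin(theta)  =>  sin(theta) = lambda / (2*d)
sin(theta) = 0.0768 / (2 * 0.167759) = 0.2289
theta = 13.23 deg


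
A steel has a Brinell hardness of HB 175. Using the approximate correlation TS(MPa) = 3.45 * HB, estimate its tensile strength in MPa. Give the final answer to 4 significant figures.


TS (MPa) = 3.45 * HB
TS = 3.45 * 175
TS = 603.8 MPa


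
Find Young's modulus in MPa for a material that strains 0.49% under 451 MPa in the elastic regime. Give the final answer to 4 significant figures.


E = sigma / epsilon
epsilon = 0.49% = 4.9e-03
E = 451 / 4.9e-03
E = 92040 MPa


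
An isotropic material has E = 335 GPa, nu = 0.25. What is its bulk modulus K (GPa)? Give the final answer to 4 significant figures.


K = E / (3*(1-2*nu))
K = 335 / (3*(1-2*0.25))
K = 223.3 GPa


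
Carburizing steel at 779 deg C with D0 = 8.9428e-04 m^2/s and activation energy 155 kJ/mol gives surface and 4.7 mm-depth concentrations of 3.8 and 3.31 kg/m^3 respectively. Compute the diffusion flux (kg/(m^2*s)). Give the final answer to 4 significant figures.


Step 1: D = D0 * exp(-Qd/(R*T))
T = 779 + 273.15 = 1052.15 K
D = 8.9428e-04 * exp(-155e3 / (8.314 * 1052.15)) = 1.80353e-11 m^2/s
Step 2: J = D * (C1 - C2) / dx
J = 1.80353e-11 * (3.8 - 3.31) / 4.7e-03
J = 1.88e-09 kg/(m^2*s)


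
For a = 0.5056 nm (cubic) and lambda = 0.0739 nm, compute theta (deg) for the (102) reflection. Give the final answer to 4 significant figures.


d = a / sqrt(h^2+k^2+l^2)
d = 0.5056 / sqrt(5) = 0.226111 nm
lambda = 2*d*sin(theta)  =>  sin(theta) = lambda / (2*d)
sin(theta) = 0.0739 / (2 * 0.226111) = 0.163415
theta = 9.405 deg


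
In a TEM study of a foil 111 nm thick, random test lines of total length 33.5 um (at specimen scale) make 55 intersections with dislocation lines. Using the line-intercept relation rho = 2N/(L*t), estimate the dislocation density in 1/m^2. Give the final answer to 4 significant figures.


rho = 2N / (L * t)
L = 33.5 um = 3.35e-05 m, t = 111 nm = 1.11e-07 m
rho = 2 * 55 / (3.35e-05 * 1.11e-07)
rho = 2.958e+13 1/m^2


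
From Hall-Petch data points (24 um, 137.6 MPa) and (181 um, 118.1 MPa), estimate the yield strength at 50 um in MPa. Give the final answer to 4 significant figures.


sigma_y = sigma0 + k / sqrt(d)
1/sqrt(d1) = 1/sqrt(2.4e-05) = 204.124;  1/sqrt(d2) = 74.3294
k = (sigma1 - sigma2) / (1/sqrt(d1) - 1/sqrt(d2)) = (137.6 - 118.1) / (204.124 - 74.3294) = 0.150237 MPa*m^0.5
sigma0 = sigma1 - k/sqrt(d1) = 137.6 - 0.150237*204.124 = 106.933 MPa
sigma_y(d3) = 106.933 + 0.150237 / sqrt(5e-05) = 128.2 MPa


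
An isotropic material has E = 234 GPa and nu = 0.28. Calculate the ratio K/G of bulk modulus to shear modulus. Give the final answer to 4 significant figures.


G = E / (2*(1+nu))
G = 234 / (2*(1+0.28)) = 91.4063 GPa
K = E / (3*(1-2*nu))
K = 234 / (3*(1-2*0.28)) = 177.273 GPa
K/G = 177.273 / 91.4063 = 1.939


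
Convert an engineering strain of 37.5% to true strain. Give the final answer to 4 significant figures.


epsilon_true = ln(1 + epsilon_eng)
epsilon_true = ln(1 + 0.375)
epsilon_true = 0.3185


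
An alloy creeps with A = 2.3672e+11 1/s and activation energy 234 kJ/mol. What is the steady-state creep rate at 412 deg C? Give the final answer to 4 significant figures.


rate = A * exp(-Q / (R*T))
T = 412 + 273.15 = 685.15 K
rate = 2.3672e+11 * exp(-234e3 / (8.314 * 685.15))
rate = 3.419e-07 1/s


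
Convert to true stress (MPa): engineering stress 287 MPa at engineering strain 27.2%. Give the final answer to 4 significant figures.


sigma_true = sigma_eng * (1 + epsilon_eng)
sigma_true = 287 * (1 + 0.272)
sigma_true = 365.1 MPa


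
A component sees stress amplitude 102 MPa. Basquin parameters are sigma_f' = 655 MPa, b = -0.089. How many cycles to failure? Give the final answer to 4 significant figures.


sigma_a = sigma_f' * (2*Nf)^b
2*Nf = (sigma_a / sigma_f')^(1/b)
2*Nf = (102 / 655)^(1/-0.089)
2*Nf = 1.18746e+09
Nf = 5.937e+08 cycles


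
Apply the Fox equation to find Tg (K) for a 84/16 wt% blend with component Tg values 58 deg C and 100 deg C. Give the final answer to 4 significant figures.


1/Tg = w1/Tg1 + w2/Tg2 (in Kelvin)
Tg1 = 331.15 K, Tg2 = 373.15 K
1/Tg = 0.84/331.15 + 0.16/373.15
Tg = 337.2 K


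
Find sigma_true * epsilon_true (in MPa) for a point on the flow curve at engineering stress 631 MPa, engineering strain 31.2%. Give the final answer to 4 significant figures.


sigma_true = sigma_eng * (1 + epsilon_eng)
sigma_true = 631 * (1 + 0.312) = 827.872 MPa
epsilon_true = ln(1 + epsilon_eng)
epsilon_true = ln(1 + 0.312) = 0.271553
sigma_true * epsilon_true = 827.872 * 0.271553 = 224.8 MPa


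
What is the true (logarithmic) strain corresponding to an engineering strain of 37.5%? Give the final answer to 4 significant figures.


epsilon_true = ln(1 + epsilon_eng)
epsilon_true = ln(1 + 0.375)
epsilon_true = 0.3185


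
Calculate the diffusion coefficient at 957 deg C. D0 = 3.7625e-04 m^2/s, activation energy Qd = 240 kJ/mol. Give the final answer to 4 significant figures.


D = D0 * exp(-Qd / (R*T))
T = 1230.15 K
D = 3.7625e-04 * exp(-240e3 / (8.314 * 1230.15))
D = 2.422e-14 m^2/s


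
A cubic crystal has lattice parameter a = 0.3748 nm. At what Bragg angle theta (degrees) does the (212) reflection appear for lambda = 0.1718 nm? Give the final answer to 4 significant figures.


d = a / sqrt(h^2+k^2+l^2)
d = 0.3748 / sqrt(9) = 0.124933 nm
lambda = 2*d*sin(theta)  =>  sin(theta) = lambda / (2*d)
sin(theta) = 0.1718 / (2 * 0.124933) = 0.687567
theta = 43.44 deg


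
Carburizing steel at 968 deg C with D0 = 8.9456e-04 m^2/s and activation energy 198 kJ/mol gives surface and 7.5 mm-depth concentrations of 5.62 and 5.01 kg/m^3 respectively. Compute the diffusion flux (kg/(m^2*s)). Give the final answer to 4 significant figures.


Step 1: D = D0 * exp(-Qd/(R*T))
T = 968 + 273.15 = 1241.15 K
D = 8.9456e-04 * exp(-198e3 / (8.314 * 1241.15)) = 4.15283e-12 m^2/s
Step 2: J = D * (C1 - C2) / dx
J = 4.15283e-12 * (5.62 - 5.01) / 7.5e-03
J = 3.378e-10 kg/(m^2*s)


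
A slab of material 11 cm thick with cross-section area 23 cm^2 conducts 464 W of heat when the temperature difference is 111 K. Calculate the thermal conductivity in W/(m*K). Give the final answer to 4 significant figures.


k = Q*L / (A*dT)
L = 0.11 m, A = 2.3e-03 m^2
k = 464 * 0.11 / (2.3e-03 * 111)
k = 199.9 W/(m*K)


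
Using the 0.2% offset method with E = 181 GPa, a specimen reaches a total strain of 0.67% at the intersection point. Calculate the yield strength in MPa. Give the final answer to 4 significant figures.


Offset strain = 0.002
Elastic strain at yield = total_strain - offset = 6.7e-03 - 0.002 = 4.7e-03
sigma_y = E * elastic_strain = 181000 * 4.7e-03
sigma_y = 850.7 MPa


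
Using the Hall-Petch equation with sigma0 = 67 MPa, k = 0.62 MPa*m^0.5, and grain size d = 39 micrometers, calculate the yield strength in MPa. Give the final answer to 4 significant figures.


sigma_y = sigma0 + k / sqrt(d)
d = 39 um = 3.9e-05 m
sigma_y = 67 + 0.62 / sqrt(3.9e-05)
sigma_y = 166.3 MPa


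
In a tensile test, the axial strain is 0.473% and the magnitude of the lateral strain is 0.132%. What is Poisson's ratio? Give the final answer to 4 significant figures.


nu = -epsilon_lat / epsilon_axial
Lateral strain is contraction (negative), so using magnitudes:
nu = 0.132 / 0.473
nu = 0.2791


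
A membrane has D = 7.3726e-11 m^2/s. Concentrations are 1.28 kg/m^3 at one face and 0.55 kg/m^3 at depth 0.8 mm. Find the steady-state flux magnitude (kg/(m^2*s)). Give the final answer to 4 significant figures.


J = -D * (dC/dx) = D * (C1 - C2) / dx
J = 7.3726e-11 * (1.28 - 0.55) / 8e-04
J = 6.727e-08 kg/(m^2*s)


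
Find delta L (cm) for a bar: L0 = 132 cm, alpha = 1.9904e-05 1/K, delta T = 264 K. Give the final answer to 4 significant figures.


dL = L0 * alpha * dT
dL = 132 * 1.9904e-05 * 264
dL = 0.6936 cm


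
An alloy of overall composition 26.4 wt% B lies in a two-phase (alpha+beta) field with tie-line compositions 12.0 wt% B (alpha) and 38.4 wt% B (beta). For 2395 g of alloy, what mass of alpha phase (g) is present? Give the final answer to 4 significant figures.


f_alpha = (C_beta - C0) / (C_beta - C_alpha)
f_alpha = (38.4 - 26.4) / (38.4 - 12.0) = 0.454545
m_alpha = f_alpha * m_total = 0.454545 * 2395 = 1089 g


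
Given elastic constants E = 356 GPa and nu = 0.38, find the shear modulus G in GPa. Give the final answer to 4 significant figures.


G = E / (2*(1+nu))
G = 356 / (2*(1+0.38))
G = 129 GPa


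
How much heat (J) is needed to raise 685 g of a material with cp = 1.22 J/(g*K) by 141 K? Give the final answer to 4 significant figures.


Q = m * cp * dT
Q = 685 * 1.22 * 141
Q = 117800 J


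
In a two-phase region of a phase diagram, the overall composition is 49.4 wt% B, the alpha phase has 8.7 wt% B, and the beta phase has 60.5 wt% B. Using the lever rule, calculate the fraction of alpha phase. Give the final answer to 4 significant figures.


f_alpha = (C_beta - C0) / (C_beta - C_alpha)
f_alpha = (60.5 - 49.4) / (60.5 - 8.7)
f_alpha = 0.2143


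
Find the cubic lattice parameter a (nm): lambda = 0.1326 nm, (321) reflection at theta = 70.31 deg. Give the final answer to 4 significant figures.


d = lambda / (2*sin(theta))
d = 0.1326 / (2*sin(70.31 deg))
d = 0.0704173 nm
a = d * sqrt(h^2+k^2+l^2) = 0.0704173 * sqrt(14)
a = 0.2635 nm


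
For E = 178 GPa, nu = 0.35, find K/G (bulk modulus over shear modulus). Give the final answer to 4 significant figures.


G = E / (2*(1+nu))
G = 178 / (2*(1+0.35)) = 65.9259 GPa
K = E / (3*(1-2*nu))
K = 178 / (3*(1-2*0.35)) = 197.778 GPa
K/G = 197.778 / 65.9259 = 3


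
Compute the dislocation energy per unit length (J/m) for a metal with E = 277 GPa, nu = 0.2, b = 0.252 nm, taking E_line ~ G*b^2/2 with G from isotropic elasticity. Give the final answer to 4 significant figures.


Step 1: G = E / (2*(1+nu))
G = 277 / (2*(1+0.2)) = 115.417 GPa = 1.15417e+11 Pa
Step 2: E_line = G*b^2/2
b = 0.252 nm = 2.52e-10 m
E_line = 0.5 * 1.15417e+11 * (2.52e-10)^2 = 3.665e-09 J/m


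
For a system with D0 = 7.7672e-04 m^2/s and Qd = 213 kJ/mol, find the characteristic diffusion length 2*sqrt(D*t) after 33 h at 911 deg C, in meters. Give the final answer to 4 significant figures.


Step 1: D = D0 * exp(-Qd/(R*T))
T = 1184.15 K
D = 7.7672e-04 * exp(-213e3 / (8.314 * 1184.15)) = 3.12014e-13 m^2/s
Step 2: L = 2*sqrt(D*t)
t = 33 h = 118800 s
L = 2*sqrt(3.12014e-13 * 118800) = 3.851e-04 m


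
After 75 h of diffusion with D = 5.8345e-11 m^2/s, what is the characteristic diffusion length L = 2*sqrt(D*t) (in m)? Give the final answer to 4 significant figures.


t = 75 hr = 270000 s
Diffusion length = 2*sqrt(D*t)
= 2*sqrt(5.8345e-11 * 270000)
= 7.938e-03 m


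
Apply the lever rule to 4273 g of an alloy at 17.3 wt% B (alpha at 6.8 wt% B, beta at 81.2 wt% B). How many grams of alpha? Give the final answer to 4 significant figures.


f_alpha = (C_beta - C0) / (C_beta - C_alpha)
f_alpha = (81.2 - 17.3) / (81.2 - 6.8) = 0.858871
m_alpha = f_alpha * m_total = 0.858871 * 4273 = 3670 g


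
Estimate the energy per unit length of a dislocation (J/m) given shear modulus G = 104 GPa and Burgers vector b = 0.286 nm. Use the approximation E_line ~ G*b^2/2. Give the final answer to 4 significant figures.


E = G*b^2/2
b = 0.286 nm = 2.86e-10 m
G = 104 GPa = 1.04e+11 Pa
E = 0.5 * 1.04e+11 * (2.86e-10)^2
E = 4.253e-09 J/m


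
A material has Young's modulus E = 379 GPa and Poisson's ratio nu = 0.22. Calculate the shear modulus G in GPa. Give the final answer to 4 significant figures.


G = E / (2*(1+nu))
G = 379 / (2*(1+0.22))
G = 155.3 GPa


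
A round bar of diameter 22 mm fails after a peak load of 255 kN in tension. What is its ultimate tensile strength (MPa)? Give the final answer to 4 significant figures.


A0 = pi*(d/2)^2 = pi*(22/2)^2 = 380.133 mm^2
UTS = F_max / A0 = 255*1000 / 380.133
UTS = 670.8 MPa


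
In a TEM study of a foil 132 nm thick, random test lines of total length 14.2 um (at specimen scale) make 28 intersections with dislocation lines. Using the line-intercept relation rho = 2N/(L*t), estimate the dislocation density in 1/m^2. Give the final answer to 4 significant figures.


rho = 2N / (L * t)
L = 14.2 um = 1.42e-05 m, t = 132 nm = 1.32e-07 m
rho = 2 * 28 / (1.42e-05 * 1.32e-07)
rho = 2.988e+13 1/m^2


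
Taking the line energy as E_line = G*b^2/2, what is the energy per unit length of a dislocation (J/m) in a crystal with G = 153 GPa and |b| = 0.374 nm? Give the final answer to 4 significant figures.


E = G*b^2/2
b = 0.374 nm = 3.74e-10 m
G = 153 GPa = 1.53e+11 Pa
E = 0.5 * 1.53e+11 * (3.74e-10)^2
E = 1.07e-08 J/m


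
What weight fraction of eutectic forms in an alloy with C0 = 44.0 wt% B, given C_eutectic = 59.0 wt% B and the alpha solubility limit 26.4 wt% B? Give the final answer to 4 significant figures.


f_primary = (C_e - C0) / (C_e - C_alpha_max)
f_primary = (59.0 - 44.0) / (59.0 - 26.4)
f_primary = 0.460123
f_eutectic = 1 - 0.460123 = 0.5399


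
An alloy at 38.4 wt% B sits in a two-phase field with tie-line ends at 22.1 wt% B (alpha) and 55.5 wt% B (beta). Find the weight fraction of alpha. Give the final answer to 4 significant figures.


f_alpha = (C_beta - C0) / (C_beta - C_alpha)
f_alpha = (55.5 - 38.4) / (55.5 - 22.1)
f_alpha = 0.512


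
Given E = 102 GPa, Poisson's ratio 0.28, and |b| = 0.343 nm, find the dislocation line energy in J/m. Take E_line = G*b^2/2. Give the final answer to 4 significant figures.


Step 1: G = E / (2*(1+nu))
G = 102 / (2*(1+0.28)) = 39.8438 GPa = 3.98438e+10 Pa
Step 2: E_line = G*b^2/2
b = 0.343 nm = 3.43e-10 m
E_line = 0.5 * 3.98438e+10 * (3.43e-10)^2 = 2.344e-09 J/m


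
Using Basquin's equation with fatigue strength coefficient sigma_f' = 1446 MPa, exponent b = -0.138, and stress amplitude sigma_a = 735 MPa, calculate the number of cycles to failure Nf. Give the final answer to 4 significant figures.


sigma_a = sigma_f' * (2*Nf)^b
2*Nf = (sigma_a / sigma_f')^(1/b)
2*Nf = (735 / 1446)^(1/-0.138)
2*Nf = 134.763
Nf = 67.38 cycles


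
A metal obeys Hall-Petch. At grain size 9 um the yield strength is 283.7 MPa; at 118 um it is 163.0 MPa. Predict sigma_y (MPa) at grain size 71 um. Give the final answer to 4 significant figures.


sigma_y = sigma0 + k / sqrt(d)
1/sqrt(d1) = 1/sqrt(9e-06) = 333.333;  1/sqrt(d2) = 92.0575
k = (sigma1 - sigma2) / (1/sqrt(d1) - 1/sqrt(d2)) = (283.7 - 163.0) / (333.333 - 92.0575) = 0.500257 MPa*m^0.5
sigma0 = sigma1 - k/sqrt(d1) = 283.7 - 0.500257*333.333 = 116.948 MPa
sigma_y(d3) = 116.948 + 0.500257 / sqrt(7.1e-05) = 176.3 MPa


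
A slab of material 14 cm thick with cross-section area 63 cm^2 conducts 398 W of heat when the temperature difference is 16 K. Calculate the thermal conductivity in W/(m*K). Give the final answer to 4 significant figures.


k = Q*L / (A*dT)
L = 0.14 m, A = 6.3e-03 m^2
k = 398 * 0.14 / (6.3e-03 * 16)
k = 552.8 W/(m*K)


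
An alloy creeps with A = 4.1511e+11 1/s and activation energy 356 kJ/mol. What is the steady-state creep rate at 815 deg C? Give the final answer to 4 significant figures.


rate = A * exp(-Q / (R*T))
T = 815 + 273.15 = 1088.15 K
rate = 4.1511e+11 * exp(-356e3 / (8.314 * 1088.15))
rate = 3.376e-06 1/s


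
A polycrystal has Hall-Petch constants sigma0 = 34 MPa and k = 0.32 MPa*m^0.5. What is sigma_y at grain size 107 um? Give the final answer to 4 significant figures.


sigma_y = sigma0 + k / sqrt(d)
d = 107 um = 1.07e-04 m
sigma_y = 34 + 0.32 / sqrt(1.07e-04)
sigma_y = 64.94 MPa


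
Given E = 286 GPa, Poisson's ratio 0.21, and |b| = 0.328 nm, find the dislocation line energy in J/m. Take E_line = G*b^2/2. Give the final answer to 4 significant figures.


Step 1: G = E / (2*(1+nu))
G = 286 / (2*(1+0.21)) = 118.182 GPa = 1.18182e+11 Pa
Step 2: E_line = G*b^2/2
b = 0.328 nm = 3.28e-10 m
E_line = 0.5 * 1.18182e+11 * (3.28e-10)^2 = 6.357e-09 J/m


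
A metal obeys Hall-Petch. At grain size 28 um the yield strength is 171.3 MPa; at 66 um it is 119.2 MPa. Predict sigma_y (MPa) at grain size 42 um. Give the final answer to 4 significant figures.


sigma_y = sigma0 + k / sqrt(d)
1/sqrt(d1) = 1/sqrt(2.8e-05) = 188.982;  1/sqrt(d2) = 123.091
k = (sigma1 - sigma2) / (1/sqrt(d1) - 1/sqrt(d2)) = (171.3 - 119.2) / (188.982 - 123.091) = 0.790703 MPa*m^0.5
sigma0 = sigma1 - k/sqrt(d1) = 171.3 - 0.790703*188.982 = 21.8712 MPa
sigma_y(d3) = 21.8712 + 0.790703 / sqrt(4.2e-05) = 143.9 MPa


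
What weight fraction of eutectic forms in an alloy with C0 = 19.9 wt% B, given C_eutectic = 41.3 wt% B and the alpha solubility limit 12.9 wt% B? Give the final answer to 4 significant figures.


f_primary = (C_e - C0) / (C_e - C_alpha_max)
f_primary = (41.3 - 19.9) / (41.3 - 12.9)
f_primary = 0.753521
f_eutectic = 1 - 0.753521 = 0.2465


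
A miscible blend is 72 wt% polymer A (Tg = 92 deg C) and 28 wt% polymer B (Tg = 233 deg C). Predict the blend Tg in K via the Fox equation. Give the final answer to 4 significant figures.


1/Tg = w1/Tg1 + w2/Tg2 (in Kelvin)
Tg1 = 365.15 K, Tg2 = 506.15 K
1/Tg = 0.72/365.15 + 0.28/506.15
Tg = 396 K


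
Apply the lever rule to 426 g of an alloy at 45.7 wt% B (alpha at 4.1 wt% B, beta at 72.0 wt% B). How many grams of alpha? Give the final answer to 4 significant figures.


f_alpha = (C_beta - C0) / (C_beta - C_alpha)
f_alpha = (72.0 - 45.7) / (72.0 - 4.1) = 0.387334
m_alpha = f_alpha * m_total = 0.387334 * 426 = 165 g


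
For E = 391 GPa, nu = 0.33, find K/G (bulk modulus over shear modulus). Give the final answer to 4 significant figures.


G = E / (2*(1+nu))
G = 391 / (2*(1+0.33)) = 146.992 GPa
K = E / (3*(1-2*nu))
K = 391 / (3*(1-2*0.33)) = 383.333 GPa
K/G = 383.333 / 146.992 = 2.608


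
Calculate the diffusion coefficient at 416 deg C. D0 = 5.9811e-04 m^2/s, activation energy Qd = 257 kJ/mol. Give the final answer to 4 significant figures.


D = D0 * exp(-Qd / (R*T))
T = 689.15 K
D = 5.9811e-04 * exp(-257e3 / (8.314 * 689.15))
D = 1.98e-23 m^2/s


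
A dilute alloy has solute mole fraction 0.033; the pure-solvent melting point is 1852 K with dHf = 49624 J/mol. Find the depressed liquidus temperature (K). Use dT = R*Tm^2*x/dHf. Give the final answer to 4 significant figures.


dT = R*Tm^2*x / dHf
dT = 8.314 * 1852^2 * 0.033 / 49624
dT = 18.9633 K
T_new = 1852 - 18.9633 = 1833 K


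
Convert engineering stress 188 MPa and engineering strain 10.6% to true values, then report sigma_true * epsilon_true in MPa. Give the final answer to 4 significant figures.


sigma_true = sigma_eng * (1 + epsilon_eng)
sigma_true = 188 * (1 + 0.106) = 207.928 MPa
epsilon_true = ln(1 + epsilon_eng)
epsilon_true = ln(1 + 0.106) = 0.10075
sigma_true * epsilon_true = 207.928 * 0.10075 = 20.95 MPa


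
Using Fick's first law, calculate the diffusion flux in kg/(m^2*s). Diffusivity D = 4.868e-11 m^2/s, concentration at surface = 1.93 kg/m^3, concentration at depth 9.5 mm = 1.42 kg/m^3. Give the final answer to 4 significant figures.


J = -D * (dC/dx) = D * (C1 - C2) / dx
J = 4.868e-11 * (1.93 - 1.42) / 9.5e-03
J = 2.613e-09 kg/(m^2*s)


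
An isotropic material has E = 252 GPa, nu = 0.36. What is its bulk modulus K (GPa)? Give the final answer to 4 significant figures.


K = E / (3*(1-2*nu))
K = 252 / (3*(1-2*0.36))
K = 300 GPa


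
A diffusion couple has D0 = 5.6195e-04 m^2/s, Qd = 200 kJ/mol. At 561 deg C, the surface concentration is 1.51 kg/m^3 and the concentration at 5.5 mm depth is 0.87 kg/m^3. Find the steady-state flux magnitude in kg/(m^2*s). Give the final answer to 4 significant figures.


Step 1: D = D0 * exp(-Qd/(R*T))
T = 561 + 273.15 = 834.15 K
D = 5.6195e-04 * exp(-200e3 / (8.314 * 834.15)) = 1.6796e-16 m^2/s
Step 2: J = D * (C1 - C2) / dx
J = 1.6796e-16 * (1.51 - 0.87) / 5.5e-03
J = 1.954e-14 kg/(m^2*s)


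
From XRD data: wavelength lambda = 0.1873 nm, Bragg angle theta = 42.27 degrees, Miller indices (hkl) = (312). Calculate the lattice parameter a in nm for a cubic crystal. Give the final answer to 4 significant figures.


d = lambda / (2*sin(theta))
d = 0.1873 / (2*sin(42.27 deg))
d = 0.139231 nm
a = d * sqrt(h^2+k^2+l^2) = 0.139231 * sqrt(14)
a = 0.521 nm


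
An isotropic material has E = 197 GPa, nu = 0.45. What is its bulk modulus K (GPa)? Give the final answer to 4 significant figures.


K = E / (3*(1-2*nu))
K = 197 / (3*(1-2*0.45))
K = 656.7 GPa


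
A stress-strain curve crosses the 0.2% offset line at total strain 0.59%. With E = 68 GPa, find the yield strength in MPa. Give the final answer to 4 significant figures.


Offset strain = 0.002
Elastic strain at yield = total_strain - offset = 5.9e-03 - 0.002 = 3.9e-03
sigma_y = E * elastic_strain = 68000 * 3.9e-03
sigma_y = 265.2 MPa


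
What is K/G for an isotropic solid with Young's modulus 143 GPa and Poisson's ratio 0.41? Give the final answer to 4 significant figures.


G = E / (2*(1+nu))
G = 143 / (2*(1+0.41)) = 50.7092 GPa
K = E / (3*(1-2*nu))
K = 143 / (3*(1-2*0.41)) = 264.815 GPa
K/G = 264.815 / 50.7092 = 5.222


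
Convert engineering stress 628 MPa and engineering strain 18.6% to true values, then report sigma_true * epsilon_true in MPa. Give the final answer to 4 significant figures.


sigma_true = sigma_eng * (1 + epsilon_eng)
sigma_true = 628 * (1 + 0.186) = 744.808 MPa
epsilon_true = ln(1 + epsilon_eng)
epsilon_true = ln(1 + 0.186) = 0.170586
sigma_true * epsilon_true = 744.808 * 0.170586 = 127.1 MPa


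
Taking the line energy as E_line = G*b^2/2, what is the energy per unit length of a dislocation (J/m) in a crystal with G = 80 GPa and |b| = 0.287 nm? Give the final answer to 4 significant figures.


E = G*b^2/2
b = 0.287 nm = 2.87e-10 m
G = 80 GPa = 8e+10 Pa
E = 0.5 * 8e+10 * (2.87e-10)^2
E = 3.295e-09 J/m


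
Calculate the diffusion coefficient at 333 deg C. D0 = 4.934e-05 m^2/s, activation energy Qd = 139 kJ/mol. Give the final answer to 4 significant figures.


D = D0 * exp(-Qd / (R*T))
T = 606.15 K
D = 4.934e-05 * exp(-139e3 / (8.314 * 606.15))
D = 5.182e-17 m^2/s


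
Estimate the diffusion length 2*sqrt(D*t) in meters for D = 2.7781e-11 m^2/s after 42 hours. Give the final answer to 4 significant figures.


t = 42 hr = 151200 s
Diffusion length = 2*sqrt(D*t)
= 2*sqrt(2.7781e-11 * 151200)
= 4.099e-03 m


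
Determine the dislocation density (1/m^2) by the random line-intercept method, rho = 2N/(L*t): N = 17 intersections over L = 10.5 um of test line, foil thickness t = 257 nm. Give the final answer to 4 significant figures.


rho = 2N / (L * t)
L = 10.5 um = 1.05e-05 m, t = 257 nm = 2.57e-07 m
rho = 2 * 17 / (1.05e-05 * 2.57e-07)
rho = 1.26e+13 1/m^2


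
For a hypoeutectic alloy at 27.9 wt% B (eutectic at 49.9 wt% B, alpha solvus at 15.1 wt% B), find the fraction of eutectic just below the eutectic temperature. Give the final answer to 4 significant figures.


f_primary = (C_e - C0) / (C_e - C_alpha_max)
f_primary = (49.9 - 27.9) / (49.9 - 15.1)
f_primary = 0.632184
f_eutectic = 1 - 0.632184 = 0.3678


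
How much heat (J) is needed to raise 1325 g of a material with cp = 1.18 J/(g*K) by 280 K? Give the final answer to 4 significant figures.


Q = m * cp * dT
Q = 1325 * 1.18 * 280
Q = 437800 J


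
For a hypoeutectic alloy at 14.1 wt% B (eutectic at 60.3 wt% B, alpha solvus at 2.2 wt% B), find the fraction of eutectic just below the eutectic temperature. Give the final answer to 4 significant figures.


f_primary = (C_e - C0) / (C_e - C_alpha_max)
f_primary = (60.3 - 14.1) / (60.3 - 2.2)
f_primary = 0.795181
f_eutectic = 1 - 0.795181 = 0.2048


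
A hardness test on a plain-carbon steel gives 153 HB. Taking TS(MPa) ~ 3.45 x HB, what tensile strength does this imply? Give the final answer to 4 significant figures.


TS (MPa) = 3.45 * HB
TS = 3.45 * 153
TS = 527.9 MPa


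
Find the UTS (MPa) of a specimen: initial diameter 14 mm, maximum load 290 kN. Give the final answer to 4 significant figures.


A0 = pi*(d/2)^2 = pi*(14/2)^2 = 153.938 mm^2
UTS = F_max / A0 = 290*1000 / 153.938
UTS = 1884 MPa


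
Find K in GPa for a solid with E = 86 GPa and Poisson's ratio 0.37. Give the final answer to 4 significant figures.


K = E / (3*(1-2*nu))
K = 86 / (3*(1-2*0.37))
K = 110.3 GPa


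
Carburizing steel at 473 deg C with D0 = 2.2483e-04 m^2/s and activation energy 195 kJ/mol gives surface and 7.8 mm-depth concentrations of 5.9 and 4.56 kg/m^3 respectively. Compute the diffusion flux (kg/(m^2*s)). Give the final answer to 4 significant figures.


Step 1: D = D0 * exp(-Qd/(R*T))
T = 473 + 273.15 = 746.15 K
D = 2.2483e-04 * exp(-195e3 / (8.314 * 746.15)) = 5.0151e-18 m^2/s
Step 2: J = D * (C1 - C2) / dx
J = 5.0151e-18 * (5.9 - 4.56) / 7.8e-03
J = 8.616e-16 kg/(m^2*s)


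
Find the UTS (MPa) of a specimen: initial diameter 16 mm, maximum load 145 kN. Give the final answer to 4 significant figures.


A0 = pi*(d/2)^2 = pi*(16/2)^2 = 201.062 mm^2
UTS = F_max / A0 = 145*1000 / 201.062
UTS = 721.2 MPa


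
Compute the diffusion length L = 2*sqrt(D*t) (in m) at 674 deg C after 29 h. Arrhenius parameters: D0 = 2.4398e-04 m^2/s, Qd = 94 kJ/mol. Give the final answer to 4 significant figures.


Step 1: D = D0 * exp(-Qd/(R*T))
T = 947.15 K
D = 2.4398e-04 * exp(-94e3 / (8.314 * 947.15)) = 1.59637e-09 m^2/s
Step 2: L = 2*sqrt(D*t)
t = 29 h = 104400 s
L = 2*sqrt(1.59637e-09 * 104400) = 0.02582 m


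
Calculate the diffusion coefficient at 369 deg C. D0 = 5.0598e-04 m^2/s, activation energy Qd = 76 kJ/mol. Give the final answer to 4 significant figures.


D = D0 * exp(-Qd / (R*T))
T = 642.15 K
D = 5.0598e-04 * exp(-76e3 / (8.314 * 642.15))
D = 3.325e-10 m^2/s


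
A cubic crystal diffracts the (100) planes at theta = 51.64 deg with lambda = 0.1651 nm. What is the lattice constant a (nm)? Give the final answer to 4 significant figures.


d = lambda / (2*sin(theta))
d = 0.1651 / (2*sin(51.64 deg))
d = 0.105276 nm
a = d * sqrt(h^2+k^2+l^2) = 0.105276 * sqrt(1)
a = 0.1053 nm


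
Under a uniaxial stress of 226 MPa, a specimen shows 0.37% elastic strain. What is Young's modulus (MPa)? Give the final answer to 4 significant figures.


E = sigma / epsilon
epsilon = 0.37% = 3.7e-03
E = 226 / 3.7e-03
E = 61080 MPa


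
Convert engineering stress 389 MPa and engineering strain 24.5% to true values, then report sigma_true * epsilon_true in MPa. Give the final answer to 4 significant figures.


sigma_true = sigma_eng * (1 + epsilon_eng)
sigma_true = 389 * (1 + 0.245) = 484.305 MPa
epsilon_true = ln(1 + epsilon_eng)
epsilon_true = ln(1 + 0.245) = 0.219136
sigma_true * epsilon_true = 484.305 * 0.219136 = 106.1 MPa


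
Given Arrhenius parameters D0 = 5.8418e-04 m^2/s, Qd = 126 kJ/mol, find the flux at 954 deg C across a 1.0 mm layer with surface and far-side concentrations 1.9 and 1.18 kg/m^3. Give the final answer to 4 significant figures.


Step 1: D = D0 * exp(-Qd/(R*T))
T = 954 + 273.15 = 1227.15 K
D = 5.8418e-04 * exp(-126e3 / (8.314 * 1227.15)) = 2.52965e-09 m^2/s
Step 2: J = D * (C1 - C2) / dx
J = 2.52965e-09 * (1.9 - 1.18) / 1e-03
J = 1.821e-06 kg/(m^2*s)


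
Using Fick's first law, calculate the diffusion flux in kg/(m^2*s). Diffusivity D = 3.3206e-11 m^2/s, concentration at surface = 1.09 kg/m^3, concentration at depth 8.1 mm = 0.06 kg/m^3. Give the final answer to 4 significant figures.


J = -D * (dC/dx) = D * (C1 - C2) / dx
J = 3.3206e-11 * (1.09 - 0.06) / 8.1e-03
J = 4.222e-09 kg/(m^2*s)


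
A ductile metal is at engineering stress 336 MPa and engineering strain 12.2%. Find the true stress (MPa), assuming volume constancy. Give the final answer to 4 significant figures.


sigma_true = sigma_eng * (1 + epsilon_eng)
sigma_true = 336 * (1 + 0.122)
sigma_true = 377 MPa


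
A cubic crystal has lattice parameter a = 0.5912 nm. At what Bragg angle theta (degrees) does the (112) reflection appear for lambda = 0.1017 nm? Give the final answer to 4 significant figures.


d = a / sqrt(h^2+k^2+l^2)
d = 0.5912 / sqrt(6) = 0.241356 nm
lambda = 2*d*sin(theta)  =>  sin(theta) = lambda / (2*d)
sin(theta) = 0.1017 / (2 * 0.241356) = 0.210684
theta = 12.16 deg


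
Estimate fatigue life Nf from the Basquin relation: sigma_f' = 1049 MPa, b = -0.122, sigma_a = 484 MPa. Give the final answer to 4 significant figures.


sigma_a = sigma_f' * (2*Nf)^b
2*Nf = (sigma_a / sigma_f')^(1/b)
2*Nf = (484 / 1049)^(1/-0.122)
2*Nf = 566.925
Nf = 283.5 cycles


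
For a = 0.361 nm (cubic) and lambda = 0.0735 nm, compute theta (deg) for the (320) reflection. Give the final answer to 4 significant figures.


d = a / sqrt(h^2+k^2+l^2)
d = 0.361 / sqrt(13) = 0.100123 nm
lambda = 2*d*sin(theta)  =>  sin(theta) = lambda / (2*d)
sin(theta) = 0.0735 / (2 * 0.100123) = 0.367047
theta = 21.53 deg


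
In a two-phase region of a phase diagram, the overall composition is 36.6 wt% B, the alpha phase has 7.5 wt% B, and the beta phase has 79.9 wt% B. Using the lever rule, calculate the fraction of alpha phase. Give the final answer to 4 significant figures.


f_alpha = (C_beta - C0) / (C_beta - C_alpha)
f_alpha = (79.9 - 36.6) / (79.9 - 7.5)
f_alpha = 0.5981


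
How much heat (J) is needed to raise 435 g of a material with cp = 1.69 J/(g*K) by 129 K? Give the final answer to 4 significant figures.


Q = m * cp * dT
Q = 435 * 1.69 * 129
Q = 94830 J


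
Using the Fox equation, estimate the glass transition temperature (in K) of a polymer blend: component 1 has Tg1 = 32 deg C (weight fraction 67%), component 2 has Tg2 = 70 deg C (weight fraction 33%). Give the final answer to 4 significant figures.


1/Tg = w1/Tg1 + w2/Tg2 (in Kelvin)
Tg1 = 305.15 K, Tg2 = 343.15 K
1/Tg = 0.67/305.15 + 0.33/343.15
Tg = 316.7 K


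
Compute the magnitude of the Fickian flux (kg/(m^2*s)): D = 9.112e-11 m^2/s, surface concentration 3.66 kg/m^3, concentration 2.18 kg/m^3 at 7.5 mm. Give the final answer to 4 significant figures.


J = -D * (dC/dx) = D * (C1 - C2) / dx
J = 9.112e-11 * (3.66 - 2.18) / 7.5e-03
J = 1.798e-08 kg/(m^2*s)


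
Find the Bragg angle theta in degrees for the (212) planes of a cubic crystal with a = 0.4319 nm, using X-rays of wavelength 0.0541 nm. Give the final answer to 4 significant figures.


d = a / sqrt(h^2+k^2+l^2)
d = 0.4319 / sqrt(9) = 0.143967 nm
lambda = 2*d*sin(theta)  =>  sin(theta) = lambda / (2*d)
sin(theta) = 0.0541 / (2 * 0.143967) = 0.187891
theta = 10.83 deg


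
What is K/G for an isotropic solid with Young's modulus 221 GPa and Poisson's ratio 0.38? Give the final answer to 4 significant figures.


G = E / (2*(1+nu))
G = 221 / (2*(1+0.38)) = 80.0725 GPa
K = E / (3*(1-2*nu))
K = 221 / (3*(1-2*0.38)) = 306.944 GPa
K/G = 306.944 / 80.0725 = 3.833


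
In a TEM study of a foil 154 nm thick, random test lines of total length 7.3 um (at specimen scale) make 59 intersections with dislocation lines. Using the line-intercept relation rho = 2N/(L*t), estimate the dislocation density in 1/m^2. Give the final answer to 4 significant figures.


rho = 2N / (L * t)
L = 7.3 um = 7.3e-06 m, t = 154 nm = 1.54e-07 m
rho = 2 * 59 / (7.3e-06 * 1.54e-07)
rho = 1.05e+14 1/m^2


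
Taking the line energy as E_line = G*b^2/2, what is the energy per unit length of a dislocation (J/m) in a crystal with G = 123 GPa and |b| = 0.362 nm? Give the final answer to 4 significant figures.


E = G*b^2/2
b = 0.362 nm = 3.62e-10 m
G = 123 GPa = 1.23e+11 Pa
E = 0.5 * 1.23e+11 * (3.62e-10)^2
E = 8.059e-09 J/m


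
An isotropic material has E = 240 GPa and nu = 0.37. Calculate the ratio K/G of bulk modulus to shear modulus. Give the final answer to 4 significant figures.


G = E / (2*(1+nu))
G = 240 / (2*(1+0.37)) = 87.5912 GPa
K = E / (3*(1-2*nu))
K = 240 / (3*(1-2*0.37)) = 307.692 GPa
K/G = 307.692 / 87.5912 = 3.513


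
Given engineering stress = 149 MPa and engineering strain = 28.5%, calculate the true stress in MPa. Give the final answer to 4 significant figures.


sigma_true = sigma_eng * (1 + epsilon_eng)
sigma_true = 149 * (1 + 0.285)
sigma_true = 191.5 MPa


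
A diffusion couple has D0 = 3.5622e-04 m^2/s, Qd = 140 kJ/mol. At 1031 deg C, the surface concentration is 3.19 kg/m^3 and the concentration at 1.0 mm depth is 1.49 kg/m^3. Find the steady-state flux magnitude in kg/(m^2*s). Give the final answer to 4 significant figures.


Step 1: D = D0 * exp(-Qd/(R*T))
T = 1031 + 273.15 = 1304.15 K
D = 3.5622e-04 * exp(-140e3 / (8.314 * 1304.15)) = 8.79321e-10 m^2/s
Step 2: J = D * (C1 - C2) / dx
J = 8.79321e-10 * (3.19 - 1.49) / 1e-03
J = 1.495e-06 kg/(m^2*s)


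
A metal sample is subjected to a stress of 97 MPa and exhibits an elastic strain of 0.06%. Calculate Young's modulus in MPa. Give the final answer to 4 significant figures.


E = sigma / epsilon
epsilon = 0.06% = 6e-04
E = 97 / 6e-04
E = 161700 MPa


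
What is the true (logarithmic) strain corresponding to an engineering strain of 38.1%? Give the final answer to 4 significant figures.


epsilon_true = ln(1 + epsilon_eng)
epsilon_true = ln(1 + 0.381)
epsilon_true = 0.3228


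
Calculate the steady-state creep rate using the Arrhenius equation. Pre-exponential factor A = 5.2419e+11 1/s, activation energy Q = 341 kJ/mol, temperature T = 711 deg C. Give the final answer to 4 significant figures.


rate = A * exp(-Q / (R*T))
T = 711 + 273.15 = 984.15 K
rate = 5.2419e+11 * exp(-341e3 / (8.314 * 984.15))
rate = 4.168e-07 1/s


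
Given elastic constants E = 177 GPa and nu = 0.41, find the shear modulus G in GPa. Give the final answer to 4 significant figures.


G = E / (2*(1+nu))
G = 177 / (2*(1+0.41))
G = 62.77 GPa


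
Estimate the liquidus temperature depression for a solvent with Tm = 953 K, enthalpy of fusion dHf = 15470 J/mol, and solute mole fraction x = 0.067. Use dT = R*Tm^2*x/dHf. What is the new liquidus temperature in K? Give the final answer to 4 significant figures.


dT = R*Tm^2*x / dHf
dT = 8.314 * 953^2 * 0.067 / 15470
dT = 32.7025 K
T_new = 953 - 32.7025 = 920.3 K


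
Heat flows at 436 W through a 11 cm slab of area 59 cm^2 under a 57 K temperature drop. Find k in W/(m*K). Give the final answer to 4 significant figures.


k = Q*L / (A*dT)
L = 0.11 m, A = 5.9e-03 m^2
k = 436 * 0.11 / (5.9e-03 * 57)
k = 142.6 W/(m*K)


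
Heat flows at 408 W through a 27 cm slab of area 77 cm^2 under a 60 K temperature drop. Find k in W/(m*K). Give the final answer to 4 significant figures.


k = Q*L / (A*dT)
L = 0.27 m, A = 7.7e-03 m^2
k = 408 * 0.27 / (7.7e-03 * 60)
k = 238.4 W/(m*K)


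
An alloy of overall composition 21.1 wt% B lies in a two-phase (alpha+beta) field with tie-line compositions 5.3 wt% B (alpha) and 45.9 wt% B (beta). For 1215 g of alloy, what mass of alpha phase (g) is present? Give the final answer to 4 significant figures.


f_alpha = (C_beta - C0) / (C_beta - C_alpha)
f_alpha = (45.9 - 21.1) / (45.9 - 5.3) = 0.610837
m_alpha = f_alpha * m_total = 0.610837 * 1215 = 742.2 g


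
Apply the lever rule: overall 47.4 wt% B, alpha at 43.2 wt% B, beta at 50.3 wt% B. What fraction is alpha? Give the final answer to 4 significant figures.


f_alpha = (C_beta - C0) / (C_beta - C_alpha)
f_alpha = (50.3 - 47.4) / (50.3 - 43.2)
f_alpha = 0.4085


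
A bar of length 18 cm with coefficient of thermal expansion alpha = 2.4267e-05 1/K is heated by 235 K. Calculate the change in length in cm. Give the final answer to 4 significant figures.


dL = L0 * alpha * dT
dL = 18 * 2.4267e-05 * 235
dL = 0.1026 cm
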